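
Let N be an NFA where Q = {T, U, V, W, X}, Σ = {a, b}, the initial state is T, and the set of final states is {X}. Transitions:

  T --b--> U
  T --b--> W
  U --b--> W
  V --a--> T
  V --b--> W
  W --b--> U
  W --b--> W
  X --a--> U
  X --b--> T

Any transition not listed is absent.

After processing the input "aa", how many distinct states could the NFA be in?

0

Start in {T}.
Read 'a': T→∅; now ∅.
The set is empty and remains empty for the remaining 1 symbol.
That set has 0 states.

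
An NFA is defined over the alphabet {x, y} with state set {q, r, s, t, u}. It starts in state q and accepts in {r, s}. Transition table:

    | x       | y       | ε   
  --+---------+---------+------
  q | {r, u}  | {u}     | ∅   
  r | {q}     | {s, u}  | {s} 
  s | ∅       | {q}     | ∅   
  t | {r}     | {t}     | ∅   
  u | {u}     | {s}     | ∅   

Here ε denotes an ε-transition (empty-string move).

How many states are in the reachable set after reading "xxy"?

2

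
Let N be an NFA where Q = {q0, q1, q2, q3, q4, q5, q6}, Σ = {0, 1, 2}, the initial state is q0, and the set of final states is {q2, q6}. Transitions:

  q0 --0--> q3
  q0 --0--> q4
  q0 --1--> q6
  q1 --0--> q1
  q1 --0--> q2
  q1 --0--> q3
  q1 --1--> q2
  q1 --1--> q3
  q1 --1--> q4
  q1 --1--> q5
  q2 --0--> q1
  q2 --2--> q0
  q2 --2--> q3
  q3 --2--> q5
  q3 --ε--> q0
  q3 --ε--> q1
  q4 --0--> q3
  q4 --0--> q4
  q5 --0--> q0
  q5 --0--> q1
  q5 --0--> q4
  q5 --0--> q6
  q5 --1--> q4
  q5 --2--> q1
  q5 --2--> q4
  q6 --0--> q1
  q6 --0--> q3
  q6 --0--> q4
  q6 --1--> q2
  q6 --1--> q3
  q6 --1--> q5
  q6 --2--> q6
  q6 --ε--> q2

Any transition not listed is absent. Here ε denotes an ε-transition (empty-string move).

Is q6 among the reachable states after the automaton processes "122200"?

No

Start in {q0}.
Read '1': q0→{q6}; union {q6}; ε-closure = {q2, q6}.
Read '2': q2→{q0, q3}, q6→{q6}; union {q0, q3, q6}; ε-closure = {q0, q1, q2, q3, q6}.
Read '2': q0→∅, q1→∅, q2→{q0, q3}, q3→{q5}, q6→{q6}; union {q0, q3, q5, q6}; ε-closure = {q0, q1, q2, q3, q5, q6}.
Read '2': q0→∅, q1→∅, q2→{q0, q3}, q3→{q5}, q5→{q1, q4}, q6→{q6}; union {q0, q1, q3, q4, q5, q6}; ε-closure = {q0, q1, q2, q3, q4, q5, q6}.
Read '0': q0→{q3, q4}, q1→{q1, q2, q3}, q2→{q1}, q3→∅, q4→{q3, q4}, q5→{q0, q1, q4, q6}, q6→{q1, q3, q4}; now {q0, q1, q2, q3, q4, q6}.
Read '0': q0→{q3, q4}, q1→{q1, q2, q3}, q2→{q1}, q3→∅, q4→{q3, q4}, q6→{q1, q3, q4}; union {q1, q2, q3, q4}; ε-closure = {q0, q1, q2, q3, q4}.
State q6 is not in {q0, q1, q2, q3, q4}.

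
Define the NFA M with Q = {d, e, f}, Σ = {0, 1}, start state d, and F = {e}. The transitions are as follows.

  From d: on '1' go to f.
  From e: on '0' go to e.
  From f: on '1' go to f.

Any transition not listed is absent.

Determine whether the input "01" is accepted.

No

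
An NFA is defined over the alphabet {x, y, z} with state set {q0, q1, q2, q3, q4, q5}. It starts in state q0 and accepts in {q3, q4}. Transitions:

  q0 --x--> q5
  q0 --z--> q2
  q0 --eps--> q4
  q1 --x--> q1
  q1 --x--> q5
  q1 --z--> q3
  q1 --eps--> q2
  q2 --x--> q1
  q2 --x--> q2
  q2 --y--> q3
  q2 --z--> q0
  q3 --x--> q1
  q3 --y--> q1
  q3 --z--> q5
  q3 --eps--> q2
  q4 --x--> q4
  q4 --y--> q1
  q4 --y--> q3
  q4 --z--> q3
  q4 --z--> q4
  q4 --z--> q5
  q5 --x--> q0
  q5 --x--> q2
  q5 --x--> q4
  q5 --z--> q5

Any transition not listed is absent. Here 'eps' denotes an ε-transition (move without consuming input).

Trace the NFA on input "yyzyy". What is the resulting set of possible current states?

{q1, q2, q3}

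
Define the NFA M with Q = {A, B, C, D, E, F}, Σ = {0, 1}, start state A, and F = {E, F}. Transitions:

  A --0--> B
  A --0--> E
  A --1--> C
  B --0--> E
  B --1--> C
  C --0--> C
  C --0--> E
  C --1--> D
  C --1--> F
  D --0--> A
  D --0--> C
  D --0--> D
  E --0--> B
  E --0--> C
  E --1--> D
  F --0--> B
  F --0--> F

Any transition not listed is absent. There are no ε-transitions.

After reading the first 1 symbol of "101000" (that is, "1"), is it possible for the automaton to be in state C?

Yes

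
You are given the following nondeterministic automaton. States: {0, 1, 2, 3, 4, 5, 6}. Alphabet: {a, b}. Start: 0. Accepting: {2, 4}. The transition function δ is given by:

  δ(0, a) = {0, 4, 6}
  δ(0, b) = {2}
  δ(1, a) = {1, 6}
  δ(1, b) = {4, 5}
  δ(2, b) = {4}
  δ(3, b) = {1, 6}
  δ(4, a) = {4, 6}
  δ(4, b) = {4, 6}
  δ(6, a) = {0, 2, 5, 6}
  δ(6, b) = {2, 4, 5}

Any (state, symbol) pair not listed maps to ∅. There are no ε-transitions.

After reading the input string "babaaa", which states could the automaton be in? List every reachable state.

∅

Start in {0}.
Read 'b': 0→{2}; now {2}.
Read 'a': 2→∅; now ∅.
The set is empty and remains empty for the remaining 4 symbols.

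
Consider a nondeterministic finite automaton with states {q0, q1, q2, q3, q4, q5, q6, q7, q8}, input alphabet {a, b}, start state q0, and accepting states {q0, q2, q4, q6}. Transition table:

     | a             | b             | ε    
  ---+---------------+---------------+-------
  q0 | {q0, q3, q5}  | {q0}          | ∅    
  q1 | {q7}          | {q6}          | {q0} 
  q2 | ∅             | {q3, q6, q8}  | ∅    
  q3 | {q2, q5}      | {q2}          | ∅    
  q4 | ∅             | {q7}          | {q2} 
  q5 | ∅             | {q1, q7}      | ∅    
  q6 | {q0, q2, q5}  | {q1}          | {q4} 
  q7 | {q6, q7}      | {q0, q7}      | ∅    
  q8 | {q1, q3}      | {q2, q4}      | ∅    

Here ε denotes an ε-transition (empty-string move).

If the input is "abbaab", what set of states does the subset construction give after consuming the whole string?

{q0, q1, q2, q3, q4, q6, q7, q8}

Start in {q0}.
Read 'a': q0→{q0, q3, q5}; now {q0, q3, q5}.
Read 'b': q0→{q0}, q3→{q2}, q5→{q1, q7}; now {q0, q1, q2, q7}.
Read 'b': q0→{q0}, q1→{q6}, q2→{q3, q6, q8}, q7→{q0, q7}; union {q0, q3, q6, q7, q8}; ε-closure = {q0, q2, q3, q4, q6, q7, q8}.
Read 'a': q0→{q0, q3, q5}, q2→∅, q3→{q2, q5}, q4→∅, q6→{q0, q2, q5}, q7→{q6, q7}, q8→{q1, q3}; union {q0, q1, q2, q3, q5, q6, q7}; ε-closure = {q0, q1, q2, q3, q4, q5, q6, q7}.
Read 'a': q0→{q0, q3, q5}, q1→{q7}, q2→∅, q3→{q2, q5}, q4→∅, q5→∅, q6→{q0, q2, q5}, q7→{q6, q7}; union {q0, q2, q3, q5, q6, q7}; ε-closure = {q0, q2, q3, q4, q5, q6, q7}.
Read 'b': q0→{q0}, q2→{q3, q6, q8}, q3→{q2}, q4→{q7}, q5→{q1, q7}, q6→{q1}, q7→{q0, q7}; union {q0, q1, q2, q3, q6, q7, q8}; ε-closure = {q0, q1, q2, q3, q4, q6, q7, q8}.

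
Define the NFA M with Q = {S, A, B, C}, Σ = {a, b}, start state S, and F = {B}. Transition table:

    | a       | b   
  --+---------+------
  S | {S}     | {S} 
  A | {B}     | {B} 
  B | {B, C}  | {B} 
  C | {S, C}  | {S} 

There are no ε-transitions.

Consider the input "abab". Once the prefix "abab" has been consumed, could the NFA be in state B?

No

Start in {S}.
Read 'a': S→{S}; now {S}.
Read 'b': S→{S}; now {S}.
Read 'a': S→{S}; now {S}.
Read 'b': S→{S}; now {S}.
State B is not in {S}.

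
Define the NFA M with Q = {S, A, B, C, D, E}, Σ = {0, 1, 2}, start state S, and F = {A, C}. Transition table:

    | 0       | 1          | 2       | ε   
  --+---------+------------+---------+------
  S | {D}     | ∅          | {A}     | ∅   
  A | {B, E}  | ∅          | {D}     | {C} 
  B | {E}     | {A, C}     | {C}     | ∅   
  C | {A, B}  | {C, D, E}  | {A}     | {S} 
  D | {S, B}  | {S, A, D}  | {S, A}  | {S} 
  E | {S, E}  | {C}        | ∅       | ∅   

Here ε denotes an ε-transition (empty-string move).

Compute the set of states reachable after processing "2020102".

{S, A, C, D}

Start in {S}.
Read '2': S→{A}; union {A}; ε-closure = {S, A, C}.
Read '0': S→{D}, A→{B, E}, C→{A, B}; union {A, B, D, E}; ε-closure = {S, A, B, C, D, E}.
Read '2': S→{A}, A→{D}, B→{C}, C→{A}, D→{S, A}, E→∅; now {S, A, C, D}.
Read '0': S→{D}, A→{B, E}, C→{A, B}, D→{S, B}; union {S, A, B, D, E}; ε-closure = {S, A, B, C, D, E}.
Read '1': S→∅, A→∅, B→{A, C}, C→{C, D, E}, D→{S, A, D}, E→{C}; now {S, A, C, D, E}.
Read '0': S→{D}, A→{B, E}, C→{A, B}, D→{S, B}, E→{S, E}; union {S, A, B, D, E}; ε-closure = {S, A, B, C, D, E}.
Read '2': S→{A}, A→{D}, B→{C}, C→{A}, D→{S, A}, E→∅; now {S, A, C, D}.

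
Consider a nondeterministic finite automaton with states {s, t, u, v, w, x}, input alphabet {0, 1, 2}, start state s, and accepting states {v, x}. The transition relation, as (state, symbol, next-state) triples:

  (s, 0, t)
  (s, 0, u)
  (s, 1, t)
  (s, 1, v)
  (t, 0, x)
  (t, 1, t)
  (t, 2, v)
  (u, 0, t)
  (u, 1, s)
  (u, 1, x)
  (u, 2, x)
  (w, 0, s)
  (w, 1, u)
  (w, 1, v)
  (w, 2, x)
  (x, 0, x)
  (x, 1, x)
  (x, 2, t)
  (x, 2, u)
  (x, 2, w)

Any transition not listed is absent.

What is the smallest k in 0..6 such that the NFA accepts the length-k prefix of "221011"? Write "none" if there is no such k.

none

Start in {s}.
Read '2': s→∅; now ∅.
The set is empty and remains empty for the remaining 5 symbols.
No reachable set along the way intersects F.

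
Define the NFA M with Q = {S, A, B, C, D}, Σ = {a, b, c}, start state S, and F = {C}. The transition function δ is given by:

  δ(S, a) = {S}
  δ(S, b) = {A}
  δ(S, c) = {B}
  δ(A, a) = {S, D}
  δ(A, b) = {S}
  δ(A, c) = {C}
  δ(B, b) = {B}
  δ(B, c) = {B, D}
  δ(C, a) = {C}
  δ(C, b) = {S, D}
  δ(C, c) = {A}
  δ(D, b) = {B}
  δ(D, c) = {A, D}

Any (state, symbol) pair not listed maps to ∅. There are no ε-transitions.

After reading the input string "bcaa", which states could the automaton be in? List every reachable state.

{C}

Start in {S}.
Read 'b': {S} → {A}.
Read 'c': {A} → {C}.
Read 'a': {C} → {C}.
Read 'a': {C} → {C}.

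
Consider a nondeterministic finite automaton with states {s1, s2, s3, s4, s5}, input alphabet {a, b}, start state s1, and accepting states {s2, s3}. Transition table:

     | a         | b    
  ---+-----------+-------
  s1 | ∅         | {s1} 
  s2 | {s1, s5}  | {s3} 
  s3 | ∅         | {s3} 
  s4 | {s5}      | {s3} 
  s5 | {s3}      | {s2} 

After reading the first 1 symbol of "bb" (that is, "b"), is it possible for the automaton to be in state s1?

Yes

Start in {s1}.
Read 'b': {s1} → {s1}.
State s1 is in {s1}.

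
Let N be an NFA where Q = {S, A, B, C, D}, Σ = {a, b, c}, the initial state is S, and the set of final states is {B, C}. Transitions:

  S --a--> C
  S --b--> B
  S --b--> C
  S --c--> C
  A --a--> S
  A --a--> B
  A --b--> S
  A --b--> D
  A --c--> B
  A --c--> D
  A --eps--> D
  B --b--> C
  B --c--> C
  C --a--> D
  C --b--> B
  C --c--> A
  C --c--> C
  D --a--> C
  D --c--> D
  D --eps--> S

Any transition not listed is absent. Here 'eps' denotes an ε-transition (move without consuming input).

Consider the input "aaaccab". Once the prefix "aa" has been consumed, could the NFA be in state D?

Yes

Start in {S}.
Read 'a': {S} → {C}.
Read 'a': {C} → {S, D}.
State D is in {S, D}.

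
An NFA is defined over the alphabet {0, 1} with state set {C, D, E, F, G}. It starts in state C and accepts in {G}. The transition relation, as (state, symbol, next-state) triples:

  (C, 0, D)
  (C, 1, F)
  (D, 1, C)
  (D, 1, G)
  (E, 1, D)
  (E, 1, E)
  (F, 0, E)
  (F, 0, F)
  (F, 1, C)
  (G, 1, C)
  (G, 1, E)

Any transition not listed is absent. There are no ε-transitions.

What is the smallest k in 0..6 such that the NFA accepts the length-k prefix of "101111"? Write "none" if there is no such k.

4

Start in {C}.
Read '1': {C} → {F}.
Read '0': {F} → {E, F}.
Read '1': {E, F} → {C, D, E}.
Read '1': {C, D, E} → {C, D, E, F, G}.
None of the earlier sets intersect F, but {C, D, E, F, G} does.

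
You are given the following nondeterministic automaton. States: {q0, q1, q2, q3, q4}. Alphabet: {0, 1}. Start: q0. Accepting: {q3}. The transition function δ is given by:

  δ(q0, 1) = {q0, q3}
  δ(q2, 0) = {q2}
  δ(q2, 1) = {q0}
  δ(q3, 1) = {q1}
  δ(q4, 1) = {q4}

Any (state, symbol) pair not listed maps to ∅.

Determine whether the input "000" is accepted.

Start in {q0}.
Read '0': {q0} → ∅.
The set is empty and remains empty for the remaining 2 symbols.
The final set ∅ contains no accepting state.

No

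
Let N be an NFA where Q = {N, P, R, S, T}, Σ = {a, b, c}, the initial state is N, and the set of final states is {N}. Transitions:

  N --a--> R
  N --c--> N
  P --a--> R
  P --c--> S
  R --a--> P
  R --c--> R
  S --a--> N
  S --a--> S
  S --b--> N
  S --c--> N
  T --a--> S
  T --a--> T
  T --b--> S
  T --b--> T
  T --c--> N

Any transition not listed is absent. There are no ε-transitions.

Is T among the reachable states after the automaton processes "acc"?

No

Start in {N}.
Read 'a': {N} → {R}.
Read 'c': {R} → {R}.
Read 'c': {R} → {R}.
State T is not in {R}.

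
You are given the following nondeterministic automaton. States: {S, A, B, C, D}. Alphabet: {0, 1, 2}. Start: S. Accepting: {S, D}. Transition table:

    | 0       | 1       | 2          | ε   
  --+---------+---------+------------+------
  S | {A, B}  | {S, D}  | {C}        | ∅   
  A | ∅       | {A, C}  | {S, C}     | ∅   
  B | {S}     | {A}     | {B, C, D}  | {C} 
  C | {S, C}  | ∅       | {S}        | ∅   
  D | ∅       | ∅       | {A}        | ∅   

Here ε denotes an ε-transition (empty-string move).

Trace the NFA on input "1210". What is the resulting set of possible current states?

{S, C}

Start in {S}.
Read '1': {S} → {S, D}.
Read '2': {S, D} → {A, C}.
Read '1': {A, C} → {A, C}.
Read '0': {A, C} → {S, C}.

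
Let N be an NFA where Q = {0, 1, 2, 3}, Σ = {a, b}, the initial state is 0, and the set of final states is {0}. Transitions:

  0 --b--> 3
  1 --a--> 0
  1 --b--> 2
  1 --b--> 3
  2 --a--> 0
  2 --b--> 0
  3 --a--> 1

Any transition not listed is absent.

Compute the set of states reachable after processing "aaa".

∅

Start in {0}.
Read 'a': {0} → ∅.
The set is empty and remains empty for the remaining 2 symbols.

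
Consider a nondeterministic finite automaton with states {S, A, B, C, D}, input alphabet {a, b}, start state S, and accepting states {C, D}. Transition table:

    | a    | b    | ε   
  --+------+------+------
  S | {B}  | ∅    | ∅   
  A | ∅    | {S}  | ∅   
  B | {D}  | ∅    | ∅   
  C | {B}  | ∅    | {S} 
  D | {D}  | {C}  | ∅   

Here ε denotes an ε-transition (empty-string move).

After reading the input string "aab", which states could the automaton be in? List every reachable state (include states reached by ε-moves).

Start in {S}.
Read 'a': S→{B}; now {B}.
Read 'a': B→{D}; now {D}.
Read 'b': D→{C}; union {C}; ε-closure = {S, C}.

{S, C}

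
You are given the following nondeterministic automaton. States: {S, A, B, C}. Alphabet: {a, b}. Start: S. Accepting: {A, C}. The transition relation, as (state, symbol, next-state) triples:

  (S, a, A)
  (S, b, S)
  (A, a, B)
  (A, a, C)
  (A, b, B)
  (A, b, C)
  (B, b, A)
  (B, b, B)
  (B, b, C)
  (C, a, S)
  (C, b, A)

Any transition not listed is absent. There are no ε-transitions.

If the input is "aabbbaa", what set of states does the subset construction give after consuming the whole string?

{S, A}

Start in {S}.
Read 'a': S→{A}; now {A}.
Read 'a': A→{B, C}; now {B, C}.
Read 'b': B→{A, B, C}, C→{A}; now {A, B, C}.
Read 'b': A→{B, C}, B→{A, B, C}, C→{A}; now {A, B, C}.
Read 'b': A→{B, C}, B→{A, B, C}, C→{A}; now {A, B, C}.
Read 'a': A→{B, C}, B→∅, C→{S}; now {S, B, C}.
Read 'a': S→{A}, B→∅, C→{S}; now {S, A}.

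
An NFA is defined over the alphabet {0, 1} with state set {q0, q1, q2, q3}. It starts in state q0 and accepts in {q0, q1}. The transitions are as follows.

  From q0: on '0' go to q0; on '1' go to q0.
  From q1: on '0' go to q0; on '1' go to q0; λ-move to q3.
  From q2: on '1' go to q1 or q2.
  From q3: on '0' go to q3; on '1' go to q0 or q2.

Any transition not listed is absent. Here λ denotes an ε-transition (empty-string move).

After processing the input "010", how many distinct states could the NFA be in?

Start in {q0}.
Read '0': q0→{q0}; now {q0}.
Read '1': q0→{q0}; now {q0}.
Read '0': q0→{q0}; now {q0}.
That set has 1 state.

1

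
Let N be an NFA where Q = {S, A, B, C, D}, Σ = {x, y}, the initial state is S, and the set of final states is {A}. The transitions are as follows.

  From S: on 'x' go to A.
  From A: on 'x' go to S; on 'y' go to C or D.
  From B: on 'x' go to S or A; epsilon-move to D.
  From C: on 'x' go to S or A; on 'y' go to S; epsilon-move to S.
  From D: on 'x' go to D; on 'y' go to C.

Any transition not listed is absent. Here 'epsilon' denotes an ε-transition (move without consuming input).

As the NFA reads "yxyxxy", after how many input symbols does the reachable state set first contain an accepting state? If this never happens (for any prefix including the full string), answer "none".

none

Start in {S}.
Read 'y': S→∅; now ∅.
The set is empty and remains empty for the remaining 5 symbols.
No reachable set along the way intersects F.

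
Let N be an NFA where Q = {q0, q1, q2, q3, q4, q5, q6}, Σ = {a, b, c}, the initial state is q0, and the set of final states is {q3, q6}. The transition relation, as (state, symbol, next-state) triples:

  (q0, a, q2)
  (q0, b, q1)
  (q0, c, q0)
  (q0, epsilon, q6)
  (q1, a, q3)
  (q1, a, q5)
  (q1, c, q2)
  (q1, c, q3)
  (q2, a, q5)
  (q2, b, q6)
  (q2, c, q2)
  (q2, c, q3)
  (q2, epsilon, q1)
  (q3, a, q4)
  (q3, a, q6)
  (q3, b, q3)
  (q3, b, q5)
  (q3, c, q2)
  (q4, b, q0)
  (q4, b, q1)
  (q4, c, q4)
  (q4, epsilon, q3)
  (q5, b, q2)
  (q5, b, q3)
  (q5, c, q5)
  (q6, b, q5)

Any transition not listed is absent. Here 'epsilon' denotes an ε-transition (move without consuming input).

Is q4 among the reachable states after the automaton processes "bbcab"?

Start: ε-closure({q0}) = {q0, q6}.
Read 'b': q0→{q1}, q6→{q5}; now {q1, q5}.
Read 'b': q1→∅, q5→{q2, q3}; union {q2, q3}; ε-closure = {q1, q2, q3}.
Read 'c': q1→{q2, q3}, q2→{q2, q3}, q3→{q2}; union {q2, q3}; ε-closure = {q1, q2, q3}.
Read 'a': q1→{q3, q5}, q2→{q5}, q3→{q4, q6}; now {q3, q4, q5, q6}.
Read 'b': q3→{q3, q5}, q4→{q0, q1}, q5→{q2, q3}, q6→{q5}; union {q0, q1, q2, q3, q5}; ε-closure = {q0, q1, q2, q3, q5, q6}.
State q4 is not in {q0, q1, q2, q3, q5, q6}.

No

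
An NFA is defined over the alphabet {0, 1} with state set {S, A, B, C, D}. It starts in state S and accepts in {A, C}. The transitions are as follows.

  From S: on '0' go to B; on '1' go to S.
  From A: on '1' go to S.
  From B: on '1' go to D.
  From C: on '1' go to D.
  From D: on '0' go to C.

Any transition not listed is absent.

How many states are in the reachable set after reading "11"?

1

Start in {S}.
Read '1': {S} → {S}.
Read '1': {S} → {S}.
That set has 1 state.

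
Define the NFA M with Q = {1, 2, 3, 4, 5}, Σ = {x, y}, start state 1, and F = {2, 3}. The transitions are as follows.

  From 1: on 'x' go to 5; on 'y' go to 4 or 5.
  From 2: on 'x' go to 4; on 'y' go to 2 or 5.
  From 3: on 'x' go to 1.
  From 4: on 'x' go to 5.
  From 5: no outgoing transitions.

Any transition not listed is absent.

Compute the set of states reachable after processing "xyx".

∅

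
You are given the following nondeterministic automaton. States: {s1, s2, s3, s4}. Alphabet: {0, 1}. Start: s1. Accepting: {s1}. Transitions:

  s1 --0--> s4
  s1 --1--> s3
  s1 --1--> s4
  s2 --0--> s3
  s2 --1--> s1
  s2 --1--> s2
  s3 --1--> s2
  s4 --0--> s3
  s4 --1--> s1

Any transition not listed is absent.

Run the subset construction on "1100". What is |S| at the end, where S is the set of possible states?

1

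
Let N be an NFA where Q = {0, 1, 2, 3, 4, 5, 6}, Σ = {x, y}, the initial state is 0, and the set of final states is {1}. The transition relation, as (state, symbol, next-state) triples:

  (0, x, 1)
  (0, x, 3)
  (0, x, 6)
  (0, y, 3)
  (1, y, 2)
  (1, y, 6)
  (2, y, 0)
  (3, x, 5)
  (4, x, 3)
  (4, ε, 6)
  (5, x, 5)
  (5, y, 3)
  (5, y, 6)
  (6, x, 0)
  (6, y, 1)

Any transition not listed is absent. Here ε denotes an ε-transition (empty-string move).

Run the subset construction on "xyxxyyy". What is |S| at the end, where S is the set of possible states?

Start in {0}.
Read 'x': {0} → {1, 3, 6}.
Read 'y': {1, 3, 6} → {1, 2, 6}.
Read 'x': {1, 2, 6} → {0}.
Read 'x': {0} → {1, 3, 6}.
Read 'y': {1, 3, 6} → {1, 2, 6}.
Read 'y': {1, 2, 6} → {0, 1, 2, 6}.
Read 'y': {0, 1, 2, 6} → {0, 1, 2, 3, 6}.
That set has 5 states.

5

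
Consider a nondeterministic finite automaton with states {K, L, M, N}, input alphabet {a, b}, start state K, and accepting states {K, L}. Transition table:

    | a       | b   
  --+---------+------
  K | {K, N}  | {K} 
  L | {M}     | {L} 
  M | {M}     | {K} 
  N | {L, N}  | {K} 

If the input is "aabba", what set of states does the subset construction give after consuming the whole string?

Start in {K}.
Read 'a': {K} → {K, N}.
Read 'a': {K, N} → {K, L, N}.
Read 'b': {K, L, N} → {K, L}.
Read 'b': {K, L} → {K, L}.
Read 'a': {K, L} → {K, M, N}.

{K, M, N}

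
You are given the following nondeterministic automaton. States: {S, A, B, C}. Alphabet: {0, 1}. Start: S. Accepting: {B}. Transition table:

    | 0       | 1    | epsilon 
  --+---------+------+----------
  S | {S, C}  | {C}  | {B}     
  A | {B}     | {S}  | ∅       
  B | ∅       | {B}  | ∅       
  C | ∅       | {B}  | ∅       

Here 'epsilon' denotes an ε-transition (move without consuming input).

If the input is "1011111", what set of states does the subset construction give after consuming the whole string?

∅

Start: ε-closure({S}) = {S, B}.
Read '1': {S, B} → {B, C}.
Read '0': {B, C} → ∅.
The set is empty and remains empty for the remaining 5 symbols.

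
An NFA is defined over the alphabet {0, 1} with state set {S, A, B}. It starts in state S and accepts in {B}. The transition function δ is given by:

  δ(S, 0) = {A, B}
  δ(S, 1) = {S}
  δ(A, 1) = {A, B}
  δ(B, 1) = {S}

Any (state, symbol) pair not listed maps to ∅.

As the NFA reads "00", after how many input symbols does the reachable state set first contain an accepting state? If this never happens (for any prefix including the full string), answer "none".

1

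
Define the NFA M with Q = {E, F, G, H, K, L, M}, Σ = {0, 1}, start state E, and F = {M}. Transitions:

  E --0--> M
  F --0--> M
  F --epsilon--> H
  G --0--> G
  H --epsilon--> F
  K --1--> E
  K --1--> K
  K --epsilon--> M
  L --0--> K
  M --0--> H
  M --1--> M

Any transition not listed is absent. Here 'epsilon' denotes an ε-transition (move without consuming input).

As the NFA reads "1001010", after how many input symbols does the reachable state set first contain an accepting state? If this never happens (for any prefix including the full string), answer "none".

none

Start in {E}.
Read '1': {E} → ∅.
The set is empty and remains empty for the remaining 6 symbols.
No reachable set along the way intersects F.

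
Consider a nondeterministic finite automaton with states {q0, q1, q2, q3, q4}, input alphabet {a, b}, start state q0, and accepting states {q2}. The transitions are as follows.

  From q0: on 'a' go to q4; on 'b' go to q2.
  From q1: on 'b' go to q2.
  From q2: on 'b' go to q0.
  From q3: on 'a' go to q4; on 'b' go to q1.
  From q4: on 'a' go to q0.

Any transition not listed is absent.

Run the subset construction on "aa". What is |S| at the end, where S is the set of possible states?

1

Start in {q0}.
Read 'a': q0→{q4}; now {q4}.
Read 'a': q4→{q0}; now {q0}.
That set has 1 state.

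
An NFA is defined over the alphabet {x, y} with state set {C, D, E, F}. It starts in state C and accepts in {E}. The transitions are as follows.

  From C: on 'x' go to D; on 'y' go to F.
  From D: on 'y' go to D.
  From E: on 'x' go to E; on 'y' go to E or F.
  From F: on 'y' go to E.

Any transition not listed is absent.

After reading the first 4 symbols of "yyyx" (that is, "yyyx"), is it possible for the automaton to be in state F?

No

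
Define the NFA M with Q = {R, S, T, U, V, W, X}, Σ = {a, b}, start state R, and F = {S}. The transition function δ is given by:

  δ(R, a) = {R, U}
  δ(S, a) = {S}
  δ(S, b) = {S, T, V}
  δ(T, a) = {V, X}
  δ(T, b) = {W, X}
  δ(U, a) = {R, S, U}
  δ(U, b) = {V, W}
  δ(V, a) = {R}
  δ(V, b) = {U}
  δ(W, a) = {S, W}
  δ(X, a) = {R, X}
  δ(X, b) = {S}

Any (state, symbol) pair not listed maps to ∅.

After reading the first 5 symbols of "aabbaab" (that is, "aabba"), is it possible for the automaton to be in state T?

Start in {R}.
Read 'a': {R} → {R, U}.
Read 'a': {R, U} → {R, S, U}.
Read 'b': {R, S, U} → {S, T, V, W}.
Read 'b': {S, T, V, W} → {S, T, U, V, W, X}.
Read 'a': {S, T, U, V, W, X} → {R, S, U, V, W, X}.
State T is not in {R, S, U, V, W, X}.

No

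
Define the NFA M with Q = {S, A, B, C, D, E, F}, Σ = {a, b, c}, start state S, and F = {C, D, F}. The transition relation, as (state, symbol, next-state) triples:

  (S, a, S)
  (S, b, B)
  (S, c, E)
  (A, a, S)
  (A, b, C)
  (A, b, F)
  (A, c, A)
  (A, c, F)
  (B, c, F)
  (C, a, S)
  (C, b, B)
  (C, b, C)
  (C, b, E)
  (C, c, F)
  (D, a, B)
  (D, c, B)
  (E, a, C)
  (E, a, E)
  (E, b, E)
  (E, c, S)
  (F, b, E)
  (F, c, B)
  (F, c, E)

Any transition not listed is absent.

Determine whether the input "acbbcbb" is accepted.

No

Start in {S}.
Read 'a': {S} → {S}.
Read 'c': {S} → {E}.
Read 'b': {E} → {E}.
Read 'b': {E} → {E}.
Read 'c': {E} → {S}.
Read 'b': {S} → {B}.
Read 'b': {B} → ∅.
The final set ∅ contains no accepting state.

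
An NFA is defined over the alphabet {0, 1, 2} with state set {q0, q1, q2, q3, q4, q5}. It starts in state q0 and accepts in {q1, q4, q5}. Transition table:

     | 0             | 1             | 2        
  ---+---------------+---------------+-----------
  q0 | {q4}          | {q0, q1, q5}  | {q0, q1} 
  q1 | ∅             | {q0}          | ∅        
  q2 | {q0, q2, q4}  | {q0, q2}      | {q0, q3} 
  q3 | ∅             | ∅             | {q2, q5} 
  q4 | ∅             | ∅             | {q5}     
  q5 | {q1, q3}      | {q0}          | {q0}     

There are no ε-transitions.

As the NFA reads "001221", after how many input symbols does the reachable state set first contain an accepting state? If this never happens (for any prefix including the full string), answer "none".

1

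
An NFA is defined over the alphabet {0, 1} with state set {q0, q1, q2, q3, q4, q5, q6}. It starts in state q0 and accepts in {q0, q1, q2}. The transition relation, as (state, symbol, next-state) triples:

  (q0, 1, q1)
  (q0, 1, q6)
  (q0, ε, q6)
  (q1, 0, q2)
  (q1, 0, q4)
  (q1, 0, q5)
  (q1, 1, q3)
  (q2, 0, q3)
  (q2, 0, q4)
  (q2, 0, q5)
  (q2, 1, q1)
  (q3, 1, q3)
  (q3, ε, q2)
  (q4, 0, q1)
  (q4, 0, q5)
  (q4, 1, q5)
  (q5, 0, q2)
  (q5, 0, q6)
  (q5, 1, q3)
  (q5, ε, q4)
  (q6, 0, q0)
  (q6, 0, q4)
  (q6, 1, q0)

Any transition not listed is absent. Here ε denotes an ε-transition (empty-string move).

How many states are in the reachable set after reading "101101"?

7

Start: ε-closure({q0}) = {q0, q6}.
Read '1': q0→{q1, q6}, q6→{q0}; now {q0, q1, q6}.
Read '0': q0→∅, q1→{q2, q4, q5}, q6→{q0, q4}; union {q0, q2, q4, q5}; ε-closure = {q0, q2, q4, q5, q6}.
Read '1': q0→{q1, q6}, q2→{q1}, q4→{q5}, q5→{q3}, q6→{q0}; union {q0, q1, q3, q5, q6}; ε-closure = {q0, q1, q2, q3, q4, q5, q6}.
Read '1': q0→{q1, q6}, q1→{q3}, q2→{q1}, q3→{q3}, q4→{q5}, q5→{q3}, q6→{q0}; union {q0, q1, q3, q5, q6}; ε-closure = {q0, q1, q2, q3, q4, q5, q6}.
Read '0': q0→∅, q1→{q2, q4, q5}, q2→{q3, q4, q5}, q3→∅, q4→{q1, q5}, q5→{q2, q6}, q6→{q0, q4}; now {q0, q1, q2, q3, q4, q5, q6}.
Read '1': q0→{q1, q6}, q1→{q3}, q2→{q1}, q3→{q3}, q4→{q5}, q5→{q3}, q6→{q0}; union {q0, q1, q3, q5, q6}; ε-closure = {q0, q1, q2, q3, q4, q5, q6}.
That set has 7 states.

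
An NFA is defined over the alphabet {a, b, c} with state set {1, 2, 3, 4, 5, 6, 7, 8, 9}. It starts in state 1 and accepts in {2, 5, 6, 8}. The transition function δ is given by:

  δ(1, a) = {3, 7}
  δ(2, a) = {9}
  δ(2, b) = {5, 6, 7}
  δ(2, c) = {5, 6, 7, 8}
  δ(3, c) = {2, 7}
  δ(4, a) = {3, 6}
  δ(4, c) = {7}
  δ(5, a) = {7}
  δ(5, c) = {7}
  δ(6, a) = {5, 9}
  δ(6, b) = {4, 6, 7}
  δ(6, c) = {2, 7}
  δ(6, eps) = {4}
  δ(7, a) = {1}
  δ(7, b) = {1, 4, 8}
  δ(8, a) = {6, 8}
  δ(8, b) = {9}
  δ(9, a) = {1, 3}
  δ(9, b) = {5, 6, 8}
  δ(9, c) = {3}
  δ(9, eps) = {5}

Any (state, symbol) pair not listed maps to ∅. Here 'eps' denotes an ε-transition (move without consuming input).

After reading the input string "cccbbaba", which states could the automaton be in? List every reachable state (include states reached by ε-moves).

∅

Start in {1}.
Read 'c': 1→∅; now ∅.
The set is empty and remains empty for the remaining 7 symbols.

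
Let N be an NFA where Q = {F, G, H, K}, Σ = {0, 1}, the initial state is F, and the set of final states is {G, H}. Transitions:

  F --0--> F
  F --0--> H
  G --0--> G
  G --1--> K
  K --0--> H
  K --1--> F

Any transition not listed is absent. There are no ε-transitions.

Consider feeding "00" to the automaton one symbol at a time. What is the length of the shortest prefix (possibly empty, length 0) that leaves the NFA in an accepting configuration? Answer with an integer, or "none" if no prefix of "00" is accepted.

1

Start in {F}.
Read '0': F→{F, H}; now {F, H}.
None of the earlier sets intersect F, but {F, H} does.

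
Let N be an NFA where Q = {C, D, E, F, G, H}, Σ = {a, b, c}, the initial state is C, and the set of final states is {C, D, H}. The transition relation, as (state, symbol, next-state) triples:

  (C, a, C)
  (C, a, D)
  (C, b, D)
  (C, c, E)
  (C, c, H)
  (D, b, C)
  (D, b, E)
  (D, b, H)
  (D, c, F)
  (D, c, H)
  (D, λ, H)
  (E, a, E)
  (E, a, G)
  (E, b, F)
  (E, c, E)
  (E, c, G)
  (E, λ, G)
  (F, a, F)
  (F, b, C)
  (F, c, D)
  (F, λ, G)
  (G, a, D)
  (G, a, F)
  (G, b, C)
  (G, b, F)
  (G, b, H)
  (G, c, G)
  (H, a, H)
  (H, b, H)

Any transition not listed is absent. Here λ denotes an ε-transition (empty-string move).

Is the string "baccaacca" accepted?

No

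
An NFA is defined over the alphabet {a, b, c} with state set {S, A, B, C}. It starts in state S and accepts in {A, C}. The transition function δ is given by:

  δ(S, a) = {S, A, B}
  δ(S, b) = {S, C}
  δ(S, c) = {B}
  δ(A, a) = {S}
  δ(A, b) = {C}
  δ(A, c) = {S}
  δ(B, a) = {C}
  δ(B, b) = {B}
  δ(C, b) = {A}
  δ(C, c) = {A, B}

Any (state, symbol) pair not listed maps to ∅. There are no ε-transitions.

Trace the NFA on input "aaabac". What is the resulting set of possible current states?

Start in {S}.
Read 'a': S→{S, A, B}; now {S, A, B}.
Read 'a': S→{S, A, B}, A→{S}, B→{C}; now {S, A, B, C}.
Read 'a': S→{S, A, B}, A→{S}, B→{C}, C→∅; now {S, A, B, C}.
Read 'b': S→{S, C}, A→{C}, B→{B}, C→{A}; now {S, A, B, C}.
Read 'a': S→{S, A, B}, A→{S}, B→{C}, C→∅; now {S, A, B, C}.
Read 'c': S→{B}, A→{S}, B→∅, C→{A, B}; now {S, A, B}.

{S, A, B}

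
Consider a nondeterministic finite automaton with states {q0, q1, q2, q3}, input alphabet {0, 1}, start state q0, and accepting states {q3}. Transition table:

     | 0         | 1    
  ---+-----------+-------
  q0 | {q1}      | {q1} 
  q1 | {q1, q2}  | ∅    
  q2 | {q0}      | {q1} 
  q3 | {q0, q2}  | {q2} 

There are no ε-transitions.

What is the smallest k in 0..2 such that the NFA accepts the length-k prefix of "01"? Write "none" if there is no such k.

none

Start in {q0}.
Read '0': q0→{q1}; now {q1}.
Read '1': q1→∅; now ∅.
No reachable set along the way intersects F.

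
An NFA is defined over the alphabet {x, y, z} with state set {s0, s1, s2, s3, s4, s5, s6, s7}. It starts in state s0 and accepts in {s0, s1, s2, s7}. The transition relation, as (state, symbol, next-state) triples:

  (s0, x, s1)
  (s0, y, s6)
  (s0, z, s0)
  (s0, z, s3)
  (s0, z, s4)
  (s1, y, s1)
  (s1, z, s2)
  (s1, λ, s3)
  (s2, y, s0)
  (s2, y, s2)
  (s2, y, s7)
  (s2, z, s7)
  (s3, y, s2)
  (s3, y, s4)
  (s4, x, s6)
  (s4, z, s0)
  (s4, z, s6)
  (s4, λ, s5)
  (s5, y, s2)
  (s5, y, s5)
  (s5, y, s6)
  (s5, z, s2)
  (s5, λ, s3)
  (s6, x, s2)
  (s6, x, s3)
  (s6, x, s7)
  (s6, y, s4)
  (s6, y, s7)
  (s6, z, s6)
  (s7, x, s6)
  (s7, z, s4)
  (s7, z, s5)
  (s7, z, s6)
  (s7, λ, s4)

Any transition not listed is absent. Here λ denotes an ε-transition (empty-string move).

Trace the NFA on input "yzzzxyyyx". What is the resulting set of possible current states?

Start in {s0}.
Read 'y': {s0} → {s6}.
Read 'z': {s6} → {s6}.
Read 'z': {s6} → {s6}.
Read 'z': {s6} → {s6}.
Read 'x': {s6} → {s2, s3, s4, s5, s7}.
Read 'y': {s2, s3, s4, s5, s7} → {s0, s2, s3, s4, s5, s6, s7}.
Read 'y': {s0, s2, s3, s4, s5, s6, s7} → {s0, s2, s3, s4, s5, s6, s7}.
Read 'y': {s0, s2, s3, s4, s5, s6, s7} → {s0, s2, s3, s4, s5, s6, s7}.
Read 'x': {s0, s2, s3, s4, s5, s6, s7} → {s1, s2, s3, s4, s5, s6, s7}.

{s1, s2, s3, s4, s5, s6, s7}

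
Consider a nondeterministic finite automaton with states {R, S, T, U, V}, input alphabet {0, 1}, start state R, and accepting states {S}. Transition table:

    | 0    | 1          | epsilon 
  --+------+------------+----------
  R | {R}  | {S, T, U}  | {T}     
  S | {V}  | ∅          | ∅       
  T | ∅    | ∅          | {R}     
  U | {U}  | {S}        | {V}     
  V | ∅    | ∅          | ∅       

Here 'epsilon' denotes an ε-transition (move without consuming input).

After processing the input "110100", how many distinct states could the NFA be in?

Start: ε-closure({R}) = {R, T}.
Read '1': {R, T} → {R, S, T, U, V}.
Read '1': {R, S, T, U, V} → {R, S, T, U, V}.
Read '0': {R, S, T, U, V} → {R, T, U, V}.
Read '1': {R, T, U, V} → {R, S, T, U, V}.
Read '0': {R, S, T, U, V} → {R, T, U, V}.
Read '0': {R, T, U, V} → {R, T, U, V}.
That set has 4 states.

4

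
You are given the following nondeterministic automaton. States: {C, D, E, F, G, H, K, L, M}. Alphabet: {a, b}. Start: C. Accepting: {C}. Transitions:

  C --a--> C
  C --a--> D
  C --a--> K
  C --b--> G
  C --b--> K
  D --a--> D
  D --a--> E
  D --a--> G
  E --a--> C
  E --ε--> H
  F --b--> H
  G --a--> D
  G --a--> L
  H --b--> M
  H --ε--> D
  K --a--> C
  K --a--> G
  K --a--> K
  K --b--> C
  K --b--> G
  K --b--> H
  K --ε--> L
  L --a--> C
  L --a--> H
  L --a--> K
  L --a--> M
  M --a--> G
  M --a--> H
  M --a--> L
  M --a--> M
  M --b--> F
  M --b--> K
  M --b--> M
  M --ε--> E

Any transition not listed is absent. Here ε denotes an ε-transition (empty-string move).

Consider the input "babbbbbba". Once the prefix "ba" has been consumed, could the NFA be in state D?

Yes

Start in {C}.
Read 'b': {C} → {G, K, L}.
Read 'a': {G, K, L} → {C, D, E, G, H, K, L, M}.
State D is in {C, D, E, G, H, K, L, M}.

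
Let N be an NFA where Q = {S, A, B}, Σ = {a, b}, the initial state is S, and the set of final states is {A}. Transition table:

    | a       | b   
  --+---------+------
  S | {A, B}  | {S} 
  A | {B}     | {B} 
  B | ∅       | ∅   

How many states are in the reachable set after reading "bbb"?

1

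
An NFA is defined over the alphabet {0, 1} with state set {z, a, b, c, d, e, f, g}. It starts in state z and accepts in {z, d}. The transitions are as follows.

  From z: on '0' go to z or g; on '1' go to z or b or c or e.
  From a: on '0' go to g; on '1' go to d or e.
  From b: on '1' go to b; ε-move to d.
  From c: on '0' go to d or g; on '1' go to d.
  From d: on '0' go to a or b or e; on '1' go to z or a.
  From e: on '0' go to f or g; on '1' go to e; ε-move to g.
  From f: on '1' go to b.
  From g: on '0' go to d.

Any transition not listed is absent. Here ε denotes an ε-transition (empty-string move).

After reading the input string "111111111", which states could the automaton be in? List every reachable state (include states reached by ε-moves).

{z, a, b, c, d, e, g}

Start in {z}.
Read '1': z→{z, b, c, e}; union {z, b, c, e}; ε-closure = {z, b, c, d, e, g}.
Read '1': z→{z, b, c, e}, b→{b}, c→{d}, d→{z, a}, e→{e}, g→∅; union {z, a, b, c, d, e}; ε-closure = {z, a, b, c, d, e, g}.
Read '1': z→{z, b, c, e}, a→{d, e}, b→{b}, c→{d}, d→{z, a}, e→{e}, g→∅; union {z, a, b, c, d, e}; ε-closure = {z, a, b, c, d, e, g}.
Read '1': z→{z, b, c, e}, a→{d, e}, b→{b}, c→{d}, d→{z, a}, e→{e}, g→∅; union {z, a, b, c, d, e}; ε-closure = {z, a, b, c, d, e, g}.
Read '1': z→{z, b, c, e}, a→{d, e}, b→{b}, c→{d}, d→{z, a}, e→{e}, g→∅; union {z, a, b, c, d, e}; ε-closure = {z, a, b, c, d, e, g}.
Read '1': z→{z, b, c, e}, a→{d, e}, b→{b}, c→{d}, d→{z, a}, e→{e}, g→∅; union {z, a, b, c, d, e}; ε-closure = {z, a, b, c, d, e, g}.
Read '1': z→{z, b, c, e}, a→{d, e}, b→{b}, c→{d}, d→{z, a}, e→{e}, g→∅; union {z, a, b, c, d, e}; ε-closure = {z, a, b, c, d, e, g}.
Read '1': z→{z, b, c, e}, a→{d, e}, b→{b}, c→{d}, d→{z, a}, e→{e}, g→∅; union {z, a, b, c, d, e}; ε-closure = {z, a, b, c, d, e, g}.
Read '1': z→{z, b, c, e}, a→{d, e}, b→{b}, c→{d}, d→{z, a}, e→{e}, g→∅; union {z, a, b, c, d, e}; ε-closure = {z, a, b, c, d, e, g}.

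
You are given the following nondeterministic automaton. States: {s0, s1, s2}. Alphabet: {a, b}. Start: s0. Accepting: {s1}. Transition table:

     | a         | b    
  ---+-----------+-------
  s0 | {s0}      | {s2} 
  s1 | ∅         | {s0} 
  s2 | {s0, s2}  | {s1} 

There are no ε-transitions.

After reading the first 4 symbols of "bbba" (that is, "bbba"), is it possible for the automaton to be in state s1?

Start in {s0}.
Read 'b': {s0} → {s2}.
Read 'b': {s2} → {s1}.
Read 'b': {s1} → {s0}.
Read 'a': {s0} → {s0}.
State s1 is not in {s0}.

No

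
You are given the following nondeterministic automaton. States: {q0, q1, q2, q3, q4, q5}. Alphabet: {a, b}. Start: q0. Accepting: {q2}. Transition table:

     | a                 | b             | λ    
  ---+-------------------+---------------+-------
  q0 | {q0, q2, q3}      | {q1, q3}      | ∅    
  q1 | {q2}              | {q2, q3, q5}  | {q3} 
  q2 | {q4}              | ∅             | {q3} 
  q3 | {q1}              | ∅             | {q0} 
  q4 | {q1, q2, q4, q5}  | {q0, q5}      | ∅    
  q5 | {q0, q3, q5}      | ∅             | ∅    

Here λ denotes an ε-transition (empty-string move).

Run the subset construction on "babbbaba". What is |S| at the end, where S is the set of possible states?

Start in {q0}.
Read 'b': q0→{q1, q3}; union {q1, q3}; ε-closure = {q0, q1, q3}.
Read 'a': q0→{q0, q2, q3}, q1→{q2}, q3→{q1}; now {q0, q1, q2, q3}.
Read 'b': q0→{q1, q3}, q1→{q2, q3, q5}, q2→∅, q3→∅; union {q1, q2, q3, q5}; ε-closure = {q0, q1, q2, q3, q5}.
Read 'b': q0→{q1, q3}, q1→{q2, q3, q5}, q2→∅, q3→∅, q5→∅; union {q1, q2, q3, q5}; ε-closure = {q0, q1, q2, q3, q5}.
Read 'b': q0→{q1, q3}, q1→{q2, q3, q5}, q2→∅, q3→∅, q5→∅; union {q1, q2, q3, q5}; ε-closure = {q0, q1, q2, q3, q5}.
Read 'a': q0→{q0, q2, q3}, q1→{q2}, q2→{q4}, q3→{q1}, q5→{q0, q3, q5}; now {q0, q1, q2, q3, q4, q5}.
Read 'b': q0→{q1, q3}, q1→{q2, q3, q5}, q2→∅, q3→∅, q4→{q0, q5}, q5→∅; now {q0, q1, q2, q3, q5}.
Read 'a': q0→{q0, q2, q3}, q1→{q2}, q2→{q4}, q3→{q1}, q5→{q0, q3, q5}; now {q0, q1, q2, q3, q4, q5}.
That set has 6 states.

6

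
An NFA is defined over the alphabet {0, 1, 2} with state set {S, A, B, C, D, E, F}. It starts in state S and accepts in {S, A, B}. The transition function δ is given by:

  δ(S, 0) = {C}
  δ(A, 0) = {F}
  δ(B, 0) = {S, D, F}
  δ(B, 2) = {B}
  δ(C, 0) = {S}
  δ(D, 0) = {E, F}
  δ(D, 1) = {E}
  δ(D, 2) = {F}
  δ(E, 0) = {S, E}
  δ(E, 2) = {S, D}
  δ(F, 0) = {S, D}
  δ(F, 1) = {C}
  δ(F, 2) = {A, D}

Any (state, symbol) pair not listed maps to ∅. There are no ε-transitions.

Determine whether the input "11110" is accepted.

Start in {S}.
Read '1': S→∅; now ∅.
The set is empty and remains empty for the remaining 4 symbols.
The final set ∅ contains no accepting state.

No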